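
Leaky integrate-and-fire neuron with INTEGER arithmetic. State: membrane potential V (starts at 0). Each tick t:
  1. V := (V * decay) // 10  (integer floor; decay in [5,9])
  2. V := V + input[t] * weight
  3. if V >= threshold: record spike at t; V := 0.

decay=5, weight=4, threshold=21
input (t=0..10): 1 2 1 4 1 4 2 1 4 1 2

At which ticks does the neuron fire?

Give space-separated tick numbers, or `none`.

Answer: 5

Derivation:
t=0: input=1 -> V=4
t=1: input=2 -> V=10
t=2: input=1 -> V=9
t=3: input=4 -> V=20
t=4: input=1 -> V=14
t=5: input=4 -> V=0 FIRE
t=6: input=2 -> V=8
t=7: input=1 -> V=8
t=8: input=4 -> V=20
t=9: input=1 -> V=14
t=10: input=2 -> V=15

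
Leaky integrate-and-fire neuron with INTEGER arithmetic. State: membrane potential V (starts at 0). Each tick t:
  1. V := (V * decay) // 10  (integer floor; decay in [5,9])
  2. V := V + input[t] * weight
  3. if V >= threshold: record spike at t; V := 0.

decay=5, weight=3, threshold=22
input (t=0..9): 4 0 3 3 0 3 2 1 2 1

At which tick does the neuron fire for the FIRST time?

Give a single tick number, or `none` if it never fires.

t=0: input=4 -> V=12
t=1: input=0 -> V=6
t=2: input=3 -> V=12
t=3: input=3 -> V=15
t=4: input=0 -> V=7
t=5: input=3 -> V=12
t=6: input=2 -> V=12
t=7: input=1 -> V=9
t=8: input=2 -> V=10
t=9: input=1 -> V=8

Answer: none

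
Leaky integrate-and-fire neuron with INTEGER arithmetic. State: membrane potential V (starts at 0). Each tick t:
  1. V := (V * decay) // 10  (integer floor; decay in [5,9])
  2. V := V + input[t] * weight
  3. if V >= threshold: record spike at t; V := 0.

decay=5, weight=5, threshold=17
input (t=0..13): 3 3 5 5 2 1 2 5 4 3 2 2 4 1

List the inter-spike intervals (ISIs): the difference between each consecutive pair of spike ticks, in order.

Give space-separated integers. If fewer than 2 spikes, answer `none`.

Answer: 1 1 4 1 2 2

Derivation:
t=0: input=3 -> V=15
t=1: input=3 -> V=0 FIRE
t=2: input=5 -> V=0 FIRE
t=3: input=5 -> V=0 FIRE
t=4: input=2 -> V=10
t=5: input=1 -> V=10
t=6: input=2 -> V=15
t=7: input=5 -> V=0 FIRE
t=8: input=4 -> V=0 FIRE
t=9: input=3 -> V=15
t=10: input=2 -> V=0 FIRE
t=11: input=2 -> V=10
t=12: input=4 -> V=0 FIRE
t=13: input=1 -> V=5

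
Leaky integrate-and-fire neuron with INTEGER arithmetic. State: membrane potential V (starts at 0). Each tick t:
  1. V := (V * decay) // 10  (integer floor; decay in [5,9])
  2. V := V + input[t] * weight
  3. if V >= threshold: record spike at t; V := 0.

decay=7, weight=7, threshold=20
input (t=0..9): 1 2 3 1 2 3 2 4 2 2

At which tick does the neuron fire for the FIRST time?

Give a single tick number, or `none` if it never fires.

t=0: input=1 -> V=7
t=1: input=2 -> V=18
t=2: input=3 -> V=0 FIRE
t=3: input=1 -> V=7
t=4: input=2 -> V=18
t=5: input=3 -> V=0 FIRE
t=6: input=2 -> V=14
t=7: input=4 -> V=0 FIRE
t=8: input=2 -> V=14
t=9: input=2 -> V=0 FIRE

Answer: 2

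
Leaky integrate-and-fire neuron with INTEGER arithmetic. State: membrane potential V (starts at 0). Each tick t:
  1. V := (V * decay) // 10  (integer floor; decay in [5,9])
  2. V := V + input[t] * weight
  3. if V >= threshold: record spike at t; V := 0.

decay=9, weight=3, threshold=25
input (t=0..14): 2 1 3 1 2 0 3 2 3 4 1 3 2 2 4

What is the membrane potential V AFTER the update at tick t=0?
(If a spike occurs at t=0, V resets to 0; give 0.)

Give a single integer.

t=0: input=2 -> V=6
t=1: input=1 -> V=8
t=2: input=3 -> V=16
t=3: input=1 -> V=17
t=4: input=2 -> V=21
t=5: input=0 -> V=18
t=6: input=3 -> V=0 FIRE
t=7: input=2 -> V=6
t=8: input=3 -> V=14
t=9: input=4 -> V=24
t=10: input=1 -> V=24
t=11: input=3 -> V=0 FIRE
t=12: input=2 -> V=6
t=13: input=2 -> V=11
t=14: input=4 -> V=21

Answer: 6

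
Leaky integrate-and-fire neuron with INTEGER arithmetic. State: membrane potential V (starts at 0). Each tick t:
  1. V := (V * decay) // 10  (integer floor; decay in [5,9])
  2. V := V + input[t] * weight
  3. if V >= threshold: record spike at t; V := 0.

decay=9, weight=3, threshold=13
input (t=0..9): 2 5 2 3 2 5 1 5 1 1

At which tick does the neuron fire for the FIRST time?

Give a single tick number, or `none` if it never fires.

t=0: input=2 -> V=6
t=1: input=5 -> V=0 FIRE
t=2: input=2 -> V=6
t=3: input=3 -> V=0 FIRE
t=4: input=2 -> V=6
t=5: input=5 -> V=0 FIRE
t=6: input=1 -> V=3
t=7: input=5 -> V=0 FIRE
t=8: input=1 -> V=3
t=9: input=1 -> V=5

Answer: 1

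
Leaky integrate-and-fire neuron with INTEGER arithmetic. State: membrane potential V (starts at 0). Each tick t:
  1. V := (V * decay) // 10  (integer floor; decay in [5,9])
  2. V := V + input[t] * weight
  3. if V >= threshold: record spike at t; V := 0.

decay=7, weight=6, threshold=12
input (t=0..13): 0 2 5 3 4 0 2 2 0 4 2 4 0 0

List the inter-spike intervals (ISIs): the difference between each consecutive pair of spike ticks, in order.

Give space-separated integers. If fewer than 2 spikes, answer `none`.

t=0: input=0 -> V=0
t=1: input=2 -> V=0 FIRE
t=2: input=5 -> V=0 FIRE
t=3: input=3 -> V=0 FIRE
t=4: input=4 -> V=0 FIRE
t=5: input=0 -> V=0
t=6: input=2 -> V=0 FIRE
t=7: input=2 -> V=0 FIRE
t=8: input=0 -> V=0
t=9: input=4 -> V=0 FIRE
t=10: input=2 -> V=0 FIRE
t=11: input=4 -> V=0 FIRE
t=12: input=0 -> V=0
t=13: input=0 -> V=0

Answer: 1 1 1 2 1 2 1 1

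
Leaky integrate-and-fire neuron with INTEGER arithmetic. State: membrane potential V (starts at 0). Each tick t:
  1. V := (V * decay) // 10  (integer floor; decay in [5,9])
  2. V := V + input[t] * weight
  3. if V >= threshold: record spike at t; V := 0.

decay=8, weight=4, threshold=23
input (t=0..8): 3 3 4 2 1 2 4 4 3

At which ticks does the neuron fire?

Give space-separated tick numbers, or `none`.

Answer: 2 6 8

Derivation:
t=0: input=3 -> V=12
t=1: input=3 -> V=21
t=2: input=4 -> V=0 FIRE
t=3: input=2 -> V=8
t=4: input=1 -> V=10
t=5: input=2 -> V=16
t=6: input=4 -> V=0 FIRE
t=7: input=4 -> V=16
t=8: input=3 -> V=0 FIRE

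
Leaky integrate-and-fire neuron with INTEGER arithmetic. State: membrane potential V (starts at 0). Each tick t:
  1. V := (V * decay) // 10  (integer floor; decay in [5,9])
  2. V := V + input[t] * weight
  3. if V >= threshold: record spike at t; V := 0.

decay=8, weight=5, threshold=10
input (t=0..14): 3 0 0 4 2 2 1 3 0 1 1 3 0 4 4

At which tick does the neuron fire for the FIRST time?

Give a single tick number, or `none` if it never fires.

Answer: 0

Derivation:
t=0: input=3 -> V=0 FIRE
t=1: input=0 -> V=0
t=2: input=0 -> V=0
t=3: input=4 -> V=0 FIRE
t=4: input=2 -> V=0 FIRE
t=5: input=2 -> V=0 FIRE
t=6: input=1 -> V=5
t=7: input=3 -> V=0 FIRE
t=8: input=0 -> V=0
t=9: input=1 -> V=5
t=10: input=1 -> V=9
t=11: input=3 -> V=0 FIRE
t=12: input=0 -> V=0
t=13: input=4 -> V=0 FIRE
t=14: input=4 -> V=0 FIRE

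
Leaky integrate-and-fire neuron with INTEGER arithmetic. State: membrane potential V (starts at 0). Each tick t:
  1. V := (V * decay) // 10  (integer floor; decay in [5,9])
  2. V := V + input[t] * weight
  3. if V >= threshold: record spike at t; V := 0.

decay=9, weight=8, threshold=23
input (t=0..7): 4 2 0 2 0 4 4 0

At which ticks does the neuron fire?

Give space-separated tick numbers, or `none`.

Answer: 0 3 5 6

Derivation:
t=0: input=4 -> V=0 FIRE
t=1: input=2 -> V=16
t=2: input=0 -> V=14
t=3: input=2 -> V=0 FIRE
t=4: input=0 -> V=0
t=5: input=4 -> V=0 FIRE
t=6: input=4 -> V=0 FIRE
t=7: input=0 -> V=0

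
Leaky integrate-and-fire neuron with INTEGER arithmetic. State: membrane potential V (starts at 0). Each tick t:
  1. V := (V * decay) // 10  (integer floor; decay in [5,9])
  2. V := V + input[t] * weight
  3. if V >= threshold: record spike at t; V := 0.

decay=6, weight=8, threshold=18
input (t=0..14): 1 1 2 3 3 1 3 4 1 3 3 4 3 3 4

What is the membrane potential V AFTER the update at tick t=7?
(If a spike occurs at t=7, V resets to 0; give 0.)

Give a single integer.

t=0: input=1 -> V=8
t=1: input=1 -> V=12
t=2: input=2 -> V=0 FIRE
t=3: input=3 -> V=0 FIRE
t=4: input=3 -> V=0 FIRE
t=5: input=1 -> V=8
t=6: input=3 -> V=0 FIRE
t=7: input=4 -> V=0 FIRE
t=8: input=1 -> V=8
t=9: input=3 -> V=0 FIRE
t=10: input=3 -> V=0 FIRE
t=11: input=4 -> V=0 FIRE
t=12: input=3 -> V=0 FIRE
t=13: input=3 -> V=0 FIRE
t=14: input=4 -> V=0 FIRE

Answer: 0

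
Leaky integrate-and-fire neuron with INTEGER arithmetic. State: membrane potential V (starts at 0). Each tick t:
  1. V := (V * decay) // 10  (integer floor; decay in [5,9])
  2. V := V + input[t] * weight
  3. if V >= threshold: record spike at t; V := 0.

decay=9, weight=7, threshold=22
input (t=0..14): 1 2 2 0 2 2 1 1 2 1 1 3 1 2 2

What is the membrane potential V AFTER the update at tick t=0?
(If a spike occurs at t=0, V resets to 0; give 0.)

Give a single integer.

Answer: 7

Derivation:
t=0: input=1 -> V=7
t=1: input=2 -> V=20
t=2: input=2 -> V=0 FIRE
t=3: input=0 -> V=0
t=4: input=2 -> V=14
t=5: input=2 -> V=0 FIRE
t=6: input=1 -> V=7
t=7: input=1 -> V=13
t=8: input=2 -> V=0 FIRE
t=9: input=1 -> V=7
t=10: input=1 -> V=13
t=11: input=3 -> V=0 FIRE
t=12: input=1 -> V=7
t=13: input=2 -> V=20
t=14: input=2 -> V=0 FIRE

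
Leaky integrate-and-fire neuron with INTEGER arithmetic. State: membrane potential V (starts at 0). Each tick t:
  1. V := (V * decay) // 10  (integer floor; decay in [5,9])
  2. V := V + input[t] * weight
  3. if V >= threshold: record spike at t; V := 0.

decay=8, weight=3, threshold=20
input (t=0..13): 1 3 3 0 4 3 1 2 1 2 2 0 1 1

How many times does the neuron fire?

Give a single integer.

t=0: input=1 -> V=3
t=1: input=3 -> V=11
t=2: input=3 -> V=17
t=3: input=0 -> V=13
t=4: input=4 -> V=0 FIRE
t=5: input=3 -> V=9
t=6: input=1 -> V=10
t=7: input=2 -> V=14
t=8: input=1 -> V=14
t=9: input=2 -> V=17
t=10: input=2 -> V=19
t=11: input=0 -> V=15
t=12: input=1 -> V=15
t=13: input=1 -> V=15

Answer: 1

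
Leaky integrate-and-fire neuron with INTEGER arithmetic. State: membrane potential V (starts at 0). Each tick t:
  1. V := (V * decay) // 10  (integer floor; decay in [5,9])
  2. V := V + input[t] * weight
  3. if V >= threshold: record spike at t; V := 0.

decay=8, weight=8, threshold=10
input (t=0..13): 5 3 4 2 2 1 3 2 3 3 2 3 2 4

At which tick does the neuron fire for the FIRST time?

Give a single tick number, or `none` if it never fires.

t=0: input=5 -> V=0 FIRE
t=1: input=3 -> V=0 FIRE
t=2: input=4 -> V=0 FIRE
t=3: input=2 -> V=0 FIRE
t=4: input=2 -> V=0 FIRE
t=5: input=1 -> V=8
t=6: input=3 -> V=0 FIRE
t=7: input=2 -> V=0 FIRE
t=8: input=3 -> V=0 FIRE
t=9: input=3 -> V=0 FIRE
t=10: input=2 -> V=0 FIRE
t=11: input=3 -> V=0 FIRE
t=12: input=2 -> V=0 FIRE
t=13: input=4 -> V=0 FIRE

Answer: 0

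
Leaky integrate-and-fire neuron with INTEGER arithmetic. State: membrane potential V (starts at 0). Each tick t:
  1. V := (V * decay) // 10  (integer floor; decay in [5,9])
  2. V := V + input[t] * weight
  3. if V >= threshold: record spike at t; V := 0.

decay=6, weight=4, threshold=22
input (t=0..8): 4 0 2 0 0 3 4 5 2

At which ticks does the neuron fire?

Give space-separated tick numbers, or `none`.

t=0: input=4 -> V=16
t=1: input=0 -> V=9
t=2: input=2 -> V=13
t=3: input=0 -> V=7
t=4: input=0 -> V=4
t=5: input=3 -> V=14
t=6: input=4 -> V=0 FIRE
t=7: input=5 -> V=20
t=8: input=2 -> V=20

Answer: 6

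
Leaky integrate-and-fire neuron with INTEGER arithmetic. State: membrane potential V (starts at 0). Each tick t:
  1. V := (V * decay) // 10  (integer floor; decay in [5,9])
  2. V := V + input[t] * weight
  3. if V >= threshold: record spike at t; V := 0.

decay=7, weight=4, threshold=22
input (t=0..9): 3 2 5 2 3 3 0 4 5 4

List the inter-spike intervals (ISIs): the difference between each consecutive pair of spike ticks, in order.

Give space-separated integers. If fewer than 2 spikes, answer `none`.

t=0: input=3 -> V=12
t=1: input=2 -> V=16
t=2: input=5 -> V=0 FIRE
t=3: input=2 -> V=8
t=4: input=3 -> V=17
t=5: input=3 -> V=0 FIRE
t=6: input=0 -> V=0
t=7: input=4 -> V=16
t=8: input=5 -> V=0 FIRE
t=9: input=4 -> V=16

Answer: 3 3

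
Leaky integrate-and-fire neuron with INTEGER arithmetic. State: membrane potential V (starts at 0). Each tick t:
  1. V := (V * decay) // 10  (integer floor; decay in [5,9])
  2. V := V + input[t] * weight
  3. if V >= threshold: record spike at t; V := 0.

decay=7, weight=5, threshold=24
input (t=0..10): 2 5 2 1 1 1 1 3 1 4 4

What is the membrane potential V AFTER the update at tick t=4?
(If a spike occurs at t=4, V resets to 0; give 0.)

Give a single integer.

t=0: input=2 -> V=10
t=1: input=5 -> V=0 FIRE
t=2: input=2 -> V=10
t=3: input=1 -> V=12
t=4: input=1 -> V=13
t=5: input=1 -> V=14
t=6: input=1 -> V=14
t=7: input=3 -> V=0 FIRE
t=8: input=1 -> V=5
t=9: input=4 -> V=23
t=10: input=4 -> V=0 FIRE

Answer: 13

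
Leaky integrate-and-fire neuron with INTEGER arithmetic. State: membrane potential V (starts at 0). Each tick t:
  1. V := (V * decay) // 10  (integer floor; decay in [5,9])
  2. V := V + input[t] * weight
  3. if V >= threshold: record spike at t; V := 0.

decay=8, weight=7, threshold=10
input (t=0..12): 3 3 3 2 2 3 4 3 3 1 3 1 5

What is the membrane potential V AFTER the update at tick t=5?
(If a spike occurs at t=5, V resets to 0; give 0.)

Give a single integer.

t=0: input=3 -> V=0 FIRE
t=1: input=3 -> V=0 FIRE
t=2: input=3 -> V=0 FIRE
t=3: input=2 -> V=0 FIRE
t=4: input=2 -> V=0 FIRE
t=5: input=3 -> V=0 FIRE
t=6: input=4 -> V=0 FIRE
t=7: input=3 -> V=0 FIRE
t=8: input=3 -> V=0 FIRE
t=9: input=1 -> V=7
t=10: input=3 -> V=0 FIRE
t=11: input=1 -> V=7
t=12: input=5 -> V=0 FIRE

Answer: 0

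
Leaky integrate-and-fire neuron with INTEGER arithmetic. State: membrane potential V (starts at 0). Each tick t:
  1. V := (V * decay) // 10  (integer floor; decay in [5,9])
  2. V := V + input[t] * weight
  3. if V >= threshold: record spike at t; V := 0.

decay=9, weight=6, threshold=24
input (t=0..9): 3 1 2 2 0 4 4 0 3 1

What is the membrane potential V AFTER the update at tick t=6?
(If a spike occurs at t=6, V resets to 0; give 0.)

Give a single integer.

Answer: 0

Derivation:
t=0: input=3 -> V=18
t=1: input=1 -> V=22
t=2: input=2 -> V=0 FIRE
t=3: input=2 -> V=12
t=4: input=0 -> V=10
t=5: input=4 -> V=0 FIRE
t=6: input=4 -> V=0 FIRE
t=7: input=0 -> V=0
t=8: input=3 -> V=18
t=9: input=1 -> V=22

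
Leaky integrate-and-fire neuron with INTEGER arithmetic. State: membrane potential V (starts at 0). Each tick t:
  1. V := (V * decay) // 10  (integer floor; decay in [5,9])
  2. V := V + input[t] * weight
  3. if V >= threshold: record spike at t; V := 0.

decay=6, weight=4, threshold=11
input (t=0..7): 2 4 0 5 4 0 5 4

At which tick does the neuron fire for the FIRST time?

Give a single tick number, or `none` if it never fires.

t=0: input=2 -> V=8
t=1: input=4 -> V=0 FIRE
t=2: input=0 -> V=0
t=3: input=5 -> V=0 FIRE
t=4: input=4 -> V=0 FIRE
t=5: input=0 -> V=0
t=6: input=5 -> V=0 FIRE
t=7: input=4 -> V=0 FIRE

Answer: 1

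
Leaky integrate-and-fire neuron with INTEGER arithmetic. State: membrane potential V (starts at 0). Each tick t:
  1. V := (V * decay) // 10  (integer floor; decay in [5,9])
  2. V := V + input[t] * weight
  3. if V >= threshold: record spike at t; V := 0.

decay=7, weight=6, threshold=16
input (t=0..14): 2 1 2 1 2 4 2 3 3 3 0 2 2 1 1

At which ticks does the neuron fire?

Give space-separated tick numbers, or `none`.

Answer: 2 4 5 7 8 9 12

Derivation:
t=0: input=2 -> V=12
t=1: input=1 -> V=14
t=2: input=2 -> V=0 FIRE
t=3: input=1 -> V=6
t=4: input=2 -> V=0 FIRE
t=5: input=4 -> V=0 FIRE
t=6: input=2 -> V=12
t=7: input=3 -> V=0 FIRE
t=8: input=3 -> V=0 FIRE
t=9: input=3 -> V=0 FIRE
t=10: input=0 -> V=0
t=11: input=2 -> V=12
t=12: input=2 -> V=0 FIRE
t=13: input=1 -> V=6
t=14: input=1 -> V=10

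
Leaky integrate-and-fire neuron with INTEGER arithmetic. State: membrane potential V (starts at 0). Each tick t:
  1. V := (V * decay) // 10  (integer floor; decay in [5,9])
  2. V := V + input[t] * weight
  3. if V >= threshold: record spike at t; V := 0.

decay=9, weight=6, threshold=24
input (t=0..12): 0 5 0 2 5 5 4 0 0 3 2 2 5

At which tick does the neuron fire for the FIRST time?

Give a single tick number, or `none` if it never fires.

t=0: input=0 -> V=0
t=1: input=5 -> V=0 FIRE
t=2: input=0 -> V=0
t=3: input=2 -> V=12
t=4: input=5 -> V=0 FIRE
t=5: input=5 -> V=0 FIRE
t=6: input=4 -> V=0 FIRE
t=7: input=0 -> V=0
t=8: input=0 -> V=0
t=9: input=3 -> V=18
t=10: input=2 -> V=0 FIRE
t=11: input=2 -> V=12
t=12: input=5 -> V=0 FIRE

Answer: 1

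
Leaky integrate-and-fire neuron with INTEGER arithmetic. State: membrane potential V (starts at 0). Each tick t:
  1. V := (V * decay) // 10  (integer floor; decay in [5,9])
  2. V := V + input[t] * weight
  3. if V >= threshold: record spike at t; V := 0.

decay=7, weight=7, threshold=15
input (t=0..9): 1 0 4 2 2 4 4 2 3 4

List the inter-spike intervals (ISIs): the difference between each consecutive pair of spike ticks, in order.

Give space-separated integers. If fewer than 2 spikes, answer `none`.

t=0: input=1 -> V=7
t=1: input=0 -> V=4
t=2: input=4 -> V=0 FIRE
t=3: input=2 -> V=14
t=4: input=2 -> V=0 FIRE
t=5: input=4 -> V=0 FIRE
t=6: input=4 -> V=0 FIRE
t=7: input=2 -> V=14
t=8: input=3 -> V=0 FIRE
t=9: input=4 -> V=0 FIRE

Answer: 2 1 1 2 1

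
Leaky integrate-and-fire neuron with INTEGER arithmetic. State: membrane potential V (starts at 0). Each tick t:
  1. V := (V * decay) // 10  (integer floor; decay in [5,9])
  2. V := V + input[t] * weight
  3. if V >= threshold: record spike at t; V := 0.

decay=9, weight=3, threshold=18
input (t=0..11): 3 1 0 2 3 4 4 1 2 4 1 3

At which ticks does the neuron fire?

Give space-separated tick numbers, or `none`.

Answer: 4 6 9

Derivation:
t=0: input=3 -> V=9
t=1: input=1 -> V=11
t=2: input=0 -> V=9
t=3: input=2 -> V=14
t=4: input=3 -> V=0 FIRE
t=5: input=4 -> V=12
t=6: input=4 -> V=0 FIRE
t=7: input=1 -> V=3
t=8: input=2 -> V=8
t=9: input=4 -> V=0 FIRE
t=10: input=1 -> V=3
t=11: input=3 -> V=11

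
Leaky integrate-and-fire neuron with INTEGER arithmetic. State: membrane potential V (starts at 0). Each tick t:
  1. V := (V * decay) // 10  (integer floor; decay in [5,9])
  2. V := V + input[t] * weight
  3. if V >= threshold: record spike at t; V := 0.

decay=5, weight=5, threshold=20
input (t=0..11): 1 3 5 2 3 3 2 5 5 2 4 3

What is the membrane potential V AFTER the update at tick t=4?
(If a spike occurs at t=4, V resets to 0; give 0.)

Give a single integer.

Answer: 0

Derivation:
t=0: input=1 -> V=5
t=1: input=3 -> V=17
t=2: input=5 -> V=0 FIRE
t=3: input=2 -> V=10
t=4: input=3 -> V=0 FIRE
t=5: input=3 -> V=15
t=6: input=2 -> V=17
t=7: input=5 -> V=0 FIRE
t=8: input=5 -> V=0 FIRE
t=9: input=2 -> V=10
t=10: input=4 -> V=0 FIRE
t=11: input=3 -> V=15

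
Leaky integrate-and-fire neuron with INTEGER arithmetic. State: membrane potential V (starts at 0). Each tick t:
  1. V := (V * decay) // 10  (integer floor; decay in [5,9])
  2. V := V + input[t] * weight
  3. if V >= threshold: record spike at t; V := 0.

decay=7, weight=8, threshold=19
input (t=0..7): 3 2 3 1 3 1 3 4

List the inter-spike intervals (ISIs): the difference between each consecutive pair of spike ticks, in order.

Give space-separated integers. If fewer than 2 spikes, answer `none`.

t=0: input=3 -> V=0 FIRE
t=1: input=2 -> V=16
t=2: input=3 -> V=0 FIRE
t=3: input=1 -> V=8
t=4: input=3 -> V=0 FIRE
t=5: input=1 -> V=8
t=6: input=3 -> V=0 FIRE
t=7: input=4 -> V=0 FIRE

Answer: 2 2 2 1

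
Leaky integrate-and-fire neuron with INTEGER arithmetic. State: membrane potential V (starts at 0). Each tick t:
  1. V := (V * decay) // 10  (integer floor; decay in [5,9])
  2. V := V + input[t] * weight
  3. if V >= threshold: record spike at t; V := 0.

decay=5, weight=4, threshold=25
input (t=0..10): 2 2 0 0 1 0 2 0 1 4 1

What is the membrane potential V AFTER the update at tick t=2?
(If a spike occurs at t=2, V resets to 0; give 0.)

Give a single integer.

t=0: input=2 -> V=8
t=1: input=2 -> V=12
t=2: input=0 -> V=6
t=3: input=0 -> V=3
t=4: input=1 -> V=5
t=5: input=0 -> V=2
t=6: input=2 -> V=9
t=7: input=0 -> V=4
t=8: input=1 -> V=6
t=9: input=4 -> V=19
t=10: input=1 -> V=13

Answer: 6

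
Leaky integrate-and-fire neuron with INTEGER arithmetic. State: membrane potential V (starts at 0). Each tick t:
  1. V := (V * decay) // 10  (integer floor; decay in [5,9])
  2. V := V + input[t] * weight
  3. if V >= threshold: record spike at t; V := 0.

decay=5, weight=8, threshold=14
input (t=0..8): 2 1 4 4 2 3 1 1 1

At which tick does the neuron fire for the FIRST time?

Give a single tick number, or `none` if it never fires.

Answer: 0

Derivation:
t=0: input=2 -> V=0 FIRE
t=1: input=1 -> V=8
t=2: input=4 -> V=0 FIRE
t=3: input=4 -> V=0 FIRE
t=4: input=2 -> V=0 FIRE
t=5: input=3 -> V=0 FIRE
t=6: input=1 -> V=8
t=7: input=1 -> V=12
t=8: input=1 -> V=0 FIRE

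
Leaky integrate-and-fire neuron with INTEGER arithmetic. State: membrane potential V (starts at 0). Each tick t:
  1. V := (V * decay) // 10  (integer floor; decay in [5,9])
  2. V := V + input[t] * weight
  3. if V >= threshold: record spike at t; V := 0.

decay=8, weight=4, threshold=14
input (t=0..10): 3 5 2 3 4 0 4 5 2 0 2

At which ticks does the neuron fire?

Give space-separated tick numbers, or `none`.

t=0: input=3 -> V=12
t=1: input=5 -> V=0 FIRE
t=2: input=2 -> V=8
t=3: input=3 -> V=0 FIRE
t=4: input=4 -> V=0 FIRE
t=5: input=0 -> V=0
t=6: input=4 -> V=0 FIRE
t=7: input=5 -> V=0 FIRE
t=8: input=2 -> V=8
t=9: input=0 -> V=6
t=10: input=2 -> V=12

Answer: 1 3 4 6 7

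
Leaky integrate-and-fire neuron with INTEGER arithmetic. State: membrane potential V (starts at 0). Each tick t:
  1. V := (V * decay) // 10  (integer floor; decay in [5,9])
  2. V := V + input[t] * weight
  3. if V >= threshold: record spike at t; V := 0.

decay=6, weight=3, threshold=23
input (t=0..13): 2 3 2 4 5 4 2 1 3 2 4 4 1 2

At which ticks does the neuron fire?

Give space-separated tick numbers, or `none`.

t=0: input=2 -> V=6
t=1: input=3 -> V=12
t=2: input=2 -> V=13
t=3: input=4 -> V=19
t=4: input=5 -> V=0 FIRE
t=5: input=4 -> V=12
t=6: input=2 -> V=13
t=7: input=1 -> V=10
t=8: input=3 -> V=15
t=9: input=2 -> V=15
t=10: input=4 -> V=21
t=11: input=4 -> V=0 FIRE
t=12: input=1 -> V=3
t=13: input=2 -> V=7

Answer: 4 11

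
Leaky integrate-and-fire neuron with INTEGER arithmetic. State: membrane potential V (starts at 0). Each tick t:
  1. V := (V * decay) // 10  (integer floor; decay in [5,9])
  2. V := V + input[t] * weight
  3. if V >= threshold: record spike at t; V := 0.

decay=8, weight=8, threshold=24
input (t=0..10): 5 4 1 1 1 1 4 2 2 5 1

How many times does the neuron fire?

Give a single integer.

Answer: 5

Derivation:
t=0: input=5 -> V=0 FIRE
t=1: input=4 -> V=0 FIRE
t=2: input=1 -> V=8
t=3: input=1 -> V=14
t=4: input=1 -> V=19
t=5: input=1 -> V=23
t=6: input=4 -> V=0 FIRE
t=7: input=2 -> V=16
t=8: input=2 -> V=0 FIRE
t=9: input=5 -> V=0 FIRE
t=10: input=1 -> V=8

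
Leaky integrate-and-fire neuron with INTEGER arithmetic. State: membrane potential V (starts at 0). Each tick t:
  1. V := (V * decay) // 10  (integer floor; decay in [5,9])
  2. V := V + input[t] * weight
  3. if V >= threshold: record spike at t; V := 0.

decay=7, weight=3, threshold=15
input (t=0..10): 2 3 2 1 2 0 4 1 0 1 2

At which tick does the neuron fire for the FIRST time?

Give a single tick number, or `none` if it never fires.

t=0: input=2 -> V=6
t=1: input=3 -> V=13
t=2: input=2 -> V=0 FIRE
t=3: input=1 -> V=3
t=4: input=2 -> V=8
t=5: input=0 -> V=5
t=6: input=4 -> V=0 FIRE
t=7: input=1 -> V=3
t=8: input=0 -> V=2
t=9: input=1 -> V=4
t=10: input=2 -> V=8

Answer: 2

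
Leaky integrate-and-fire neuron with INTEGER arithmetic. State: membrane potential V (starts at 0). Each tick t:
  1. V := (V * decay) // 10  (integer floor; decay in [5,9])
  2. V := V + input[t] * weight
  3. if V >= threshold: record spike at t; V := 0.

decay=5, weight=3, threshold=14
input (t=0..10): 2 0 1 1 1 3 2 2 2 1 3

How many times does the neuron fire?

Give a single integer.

Answer: 0

Derivation:
t=0: input=2 -> V=6
t=1: input=0 -> V=3
t=2: input=1 -> V=4
t=3: input=1 -> V=5
t=4: input=1 -> V=5
t=5: input=3 -> V=11
t=6: input=2 -> V=11
t=7: input=2 -> V=11
t=8: input=2 -> V=11
t=9: input=1 -> V=8
t=10: input=3 -> V=13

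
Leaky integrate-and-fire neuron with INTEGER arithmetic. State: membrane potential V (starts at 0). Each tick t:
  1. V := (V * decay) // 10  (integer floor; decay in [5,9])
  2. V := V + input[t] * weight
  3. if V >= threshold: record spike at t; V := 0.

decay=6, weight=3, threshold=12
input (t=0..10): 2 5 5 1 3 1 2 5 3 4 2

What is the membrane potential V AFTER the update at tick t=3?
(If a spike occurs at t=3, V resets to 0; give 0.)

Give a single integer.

t=0: input=2 -> V=6
t=1: input=5 -> V=0 FIRE
t=2: input=5 -> V=0 FIRE
t=3: input=1 -> V=3
t=4: input=3 -> V=10
t=5: input=1 -> V=9
t=6: input=2 -> V=11
t=7: input=5 -> V=0 FIRE
t=8: input=3 -> V=9
t=9: input=4 -> V=0 FIRE
t=10: input=2 -> V=6

Answer: 3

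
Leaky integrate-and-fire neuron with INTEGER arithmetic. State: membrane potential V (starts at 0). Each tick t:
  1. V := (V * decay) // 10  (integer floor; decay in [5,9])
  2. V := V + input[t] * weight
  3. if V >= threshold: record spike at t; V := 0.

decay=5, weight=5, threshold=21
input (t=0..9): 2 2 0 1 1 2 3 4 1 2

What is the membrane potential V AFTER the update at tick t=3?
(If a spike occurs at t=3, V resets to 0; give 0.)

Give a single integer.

Answer: 8

Derivation:
t=0: input=2 -> V=10
t=1: input=2 -> V=15
t=2: input=0 -> V=7
t=3: input=1 -> V=8
t=4: input=1 -> V=9
t=5: input=2 -> V=14
t=6: input=3 -> V=0 FIRE
t=7: input=4 -> V=20
t=8: input=1 -> V=15
t=9: input=2 -> V=17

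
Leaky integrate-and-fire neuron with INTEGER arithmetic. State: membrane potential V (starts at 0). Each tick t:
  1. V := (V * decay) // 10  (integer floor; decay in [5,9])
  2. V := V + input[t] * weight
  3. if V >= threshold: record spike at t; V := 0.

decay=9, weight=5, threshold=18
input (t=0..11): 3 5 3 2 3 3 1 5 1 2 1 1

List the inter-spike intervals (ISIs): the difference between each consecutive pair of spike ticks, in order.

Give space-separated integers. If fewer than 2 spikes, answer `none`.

Answer: 2 2 2 4

Derivation:
t=0: input=3 -> V=15
t=1: input=5 -> V=0 FIRE
t=2: input=3 -> V=15
t=3: input=2 -> V=0 FIRE
t=4: input=3 -> V=15
t=5: input=3 -> V=0 FIRE
t=6: input=1 -> V=5
t=7: input=5 -> V=0 FIRE
t=8: input=1 -> V=5
t=9: input=2 -> V=14
t=10: input=1 -> V=17
t=11: input=1 -> V=0 FIRE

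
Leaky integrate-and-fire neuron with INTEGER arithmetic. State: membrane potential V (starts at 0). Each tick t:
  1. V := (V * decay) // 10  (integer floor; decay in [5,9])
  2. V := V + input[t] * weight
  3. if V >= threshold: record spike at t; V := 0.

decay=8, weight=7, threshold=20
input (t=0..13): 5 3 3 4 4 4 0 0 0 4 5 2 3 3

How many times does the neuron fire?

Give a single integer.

t=0: input=5 -> V=0 FIRE
t=1: input=3 -> V=0 FIRE
t=2: input=3 -> V=0 FIRE
t=3: input=4 -> V=0 FIRE
t=4: input=4 -> V=0 FIRE
t=5: input=4 -> V=0 FIRE
t=6: input=0 -> V=0
t=7: input=0 -> V=0
t=8: input=0 -> V=0
t=9: input=4 -> V=0 FIRE
t=10: input=5 -> V=0 FIRE
t=11: input=2 -> V=14
t=12: input=3 -> V=0 FIRE
t=13: input=3 -> V=0 FIRE

Answer: 10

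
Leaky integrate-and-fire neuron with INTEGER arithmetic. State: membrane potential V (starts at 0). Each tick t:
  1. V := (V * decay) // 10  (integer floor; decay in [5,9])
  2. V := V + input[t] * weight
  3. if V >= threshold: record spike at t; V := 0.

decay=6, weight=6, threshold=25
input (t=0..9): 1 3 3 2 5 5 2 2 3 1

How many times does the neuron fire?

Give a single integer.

Answer: 4

Derivation:
t=0: input=1 -> V=6
t=1: input=3 -> V=21
t=2: input=3 -> V=0 FIRE
t=3: input=2 -> V=12
t=4: input=5 -> V=0 FIRE
t=5: input=5 -> V=0 FIRE
t=6: input=2 -> V=12
t=7: input=2 -> V=19
t=8: input=3 -> V=0 FIRE
t=9: input=1 -> V=6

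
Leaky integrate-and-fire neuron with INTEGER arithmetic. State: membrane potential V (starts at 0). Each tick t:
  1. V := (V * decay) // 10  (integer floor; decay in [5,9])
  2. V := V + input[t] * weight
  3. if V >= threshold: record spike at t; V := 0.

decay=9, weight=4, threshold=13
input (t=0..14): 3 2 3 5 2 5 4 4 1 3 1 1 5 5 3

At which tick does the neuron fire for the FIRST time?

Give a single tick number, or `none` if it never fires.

t=0: input=3 -> V=12
t=1: input=2 -> V=0 FIRE
t=2: input=3 -> V=12
t=3: input=5 -> V=0 FIRE
t=4: input=2 -> V=8
t=5: input=5 -> V=0 FIRE
t=6: input=4 -> V=0 FIRE
t=7: input=4 -> V=0 FIRE
t=8: input=1 -> V=4
t=9: input=3 -> V=0 FIRE
t=10: input=1 -> V=4
t=11: input=1 -> V=7
t=12: input=5 -> V=0 FIRE
t=13: input=5 -> V=0 FIRE
t=14: input=3 -> V=12

Answer: 1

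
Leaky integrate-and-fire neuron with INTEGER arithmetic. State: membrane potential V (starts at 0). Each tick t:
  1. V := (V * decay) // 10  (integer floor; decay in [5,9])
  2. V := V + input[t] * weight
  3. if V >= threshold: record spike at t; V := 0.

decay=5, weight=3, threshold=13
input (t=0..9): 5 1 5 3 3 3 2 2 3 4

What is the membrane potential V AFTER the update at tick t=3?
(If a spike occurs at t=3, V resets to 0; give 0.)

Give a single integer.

t=0: input=5 -> V=0 FIRE
t=1: input=1 -> V=3
t=2: input=5 -> V=0 FIRE
t=3: input=3 -> V=9
t=4: input=3 -> V=0 FIRE
t=5: input=3 -> V=9
t=6: input=2 -> V=10
t=7: input=2 -> V=11
t=8: input=3 -> V=0 FIRE
t=9: input=4 -> V=12

Answer: 9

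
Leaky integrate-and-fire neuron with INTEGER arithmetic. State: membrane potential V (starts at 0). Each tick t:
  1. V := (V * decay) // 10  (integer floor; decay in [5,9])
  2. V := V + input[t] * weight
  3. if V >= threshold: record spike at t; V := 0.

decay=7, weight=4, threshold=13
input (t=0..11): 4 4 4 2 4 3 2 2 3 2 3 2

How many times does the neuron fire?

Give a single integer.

Answer: 7

Derivation:
t=0: input=4 -> V=0 FIRE
t=1: input=4 -> V=0 FIRE
t=2: input=4 -> V=0 FIRE
t=3: input=2 -> V=8
t=4: input=4 -> V=0 FIRE
t=5: input=3 -> V=12
t=6: input=2 -> V=0 FIRE
t=7: input=2 -> V=8
t=8: input=3 -> V=0 FIRE
t=9: input=2 -> V=8
t=10: input=3 -> V=0 FIRE
t=11: input=2 -> V=8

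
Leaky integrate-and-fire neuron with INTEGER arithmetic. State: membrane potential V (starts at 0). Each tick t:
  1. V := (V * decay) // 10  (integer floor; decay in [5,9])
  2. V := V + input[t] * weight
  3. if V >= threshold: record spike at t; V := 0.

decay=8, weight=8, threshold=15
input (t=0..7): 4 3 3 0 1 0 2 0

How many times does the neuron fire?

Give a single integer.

Answer: 4

Derivation:
t=0: input=4 -> V=0 FIRE
t=1: input=3 -> V=0 FIRE
t=2: input=3 -> V=0 FIRE
t=3: input=0 -> V=0
t=4: input=1 -> V=8
t=5: input=0 -> V=6
t=6: input=2 -> V=0 FIRE
t=7: input=0 -> V=0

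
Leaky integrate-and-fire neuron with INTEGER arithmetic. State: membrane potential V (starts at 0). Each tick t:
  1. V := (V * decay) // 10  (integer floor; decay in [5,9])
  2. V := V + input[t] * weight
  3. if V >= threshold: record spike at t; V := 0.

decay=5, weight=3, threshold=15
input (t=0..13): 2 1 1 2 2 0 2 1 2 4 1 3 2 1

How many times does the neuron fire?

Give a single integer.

Answer: 1

Derivation:
t=0: input=2 -> V=6
t=1: input=1 -> V=6
t=2: input=1 -> V=6
t=3: input=2 -> V=9
t=4: input=2 -> V=10
t=5: input=0 -> V=5
t=6: input=2 -> V=8
t=7: input=1 -> V=7
t=8: input=2 -> V=9
t=9: input=4 -> V=0 FIRE
t=10: input=1 -> V=3
t=11: input=3 -> V=10
t=12: input=2 -> V=11
t=13: input=1 -> V=8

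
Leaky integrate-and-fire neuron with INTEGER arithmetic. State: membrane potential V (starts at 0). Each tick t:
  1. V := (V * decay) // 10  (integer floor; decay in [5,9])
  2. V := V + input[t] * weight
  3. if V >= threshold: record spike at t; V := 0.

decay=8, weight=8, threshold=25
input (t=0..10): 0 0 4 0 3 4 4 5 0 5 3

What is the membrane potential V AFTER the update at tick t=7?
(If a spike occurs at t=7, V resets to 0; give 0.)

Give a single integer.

Answer: 0

Derivation:
t=0: input=0 -> V=0
t=1: input=0 -> V=0
t=2: input=4 -> V=0 FIRE
t=3: input=0 -> V=0
t=4: input=3 -> V=24
t=5: input=4 -> V=0 FIRE
t=6: input=4 -> V=0 FIRE
t=7: input=5 -> V=0 FIRE
t=8: input=0 -> V=0
t=9: input=5 -> V=0 FIRE
t=10: input=3 -> V=24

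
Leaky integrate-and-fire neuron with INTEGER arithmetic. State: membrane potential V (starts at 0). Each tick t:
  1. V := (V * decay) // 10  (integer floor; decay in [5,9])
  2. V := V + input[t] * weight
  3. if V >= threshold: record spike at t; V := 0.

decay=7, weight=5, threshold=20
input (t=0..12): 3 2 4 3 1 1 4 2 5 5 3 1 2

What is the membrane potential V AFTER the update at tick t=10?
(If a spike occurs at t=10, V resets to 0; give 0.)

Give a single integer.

t=0: input=3 -> V=15
t=1: input=2 -> V=0 FIRE
t=2: input=4 -> V=0 FIRE
t=3: input=3 -> V=15
t=4: input=1 -> V=15
t=5: input=1 -> V=15
t=6: input=4 -> V=0 FIRE
t=7: input=2 -> V=10
t=8: input=5 -> V=0 FIRE
t=9: input=5 -> V=0 FIRE
t=10: input=3 -> V=15
t=11: input=1 -> V=15
t=12: input=2 -> V=0 FIRE

Answer: 15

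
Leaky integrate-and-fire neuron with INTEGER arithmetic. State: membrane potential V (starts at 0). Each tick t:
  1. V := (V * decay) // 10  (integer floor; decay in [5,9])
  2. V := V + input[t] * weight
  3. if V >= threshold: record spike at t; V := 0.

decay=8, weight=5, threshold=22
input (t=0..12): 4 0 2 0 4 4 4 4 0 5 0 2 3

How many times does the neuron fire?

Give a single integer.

Answer: 5

Derivation:
t=0: input=4 -> V=20
t=1: input=0 -> V=16
t=2: input=2 -> V=0 FIRE
t=3: input=0 -> V=0
t=4: input=4 -> V=20
t=5: input=4 -> V=0 FIRE
t=6: input=4 -> V=20
t=7: input=4 -> V=0 FIRE
t=8: input=0 -> V=0
t=9: input=5 -> V=0 FIRE
t=10: input=0 -> V=0
t=11: input=2 -> V=10
t=12: input=3 -> V=0 FIRE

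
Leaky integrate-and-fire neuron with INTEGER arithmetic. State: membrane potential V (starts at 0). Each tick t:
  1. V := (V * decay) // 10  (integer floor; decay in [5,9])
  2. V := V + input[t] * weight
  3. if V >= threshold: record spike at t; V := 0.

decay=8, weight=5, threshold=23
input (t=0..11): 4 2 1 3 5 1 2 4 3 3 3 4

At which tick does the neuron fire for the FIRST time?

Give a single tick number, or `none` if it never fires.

t=0: input=4 -> V=20
t=1: input=2 -> V=0 FIRE
t=2: input=1 -> V=5
t=3: input=3 -> V=19
t=4: input=5 -> V=0 FIRE
t=5: input=1 -> V=5
t=6: input=2 -> V=14
t=7: input=4 -> V=0 FIRE
t=8: input=3 -> V=15
t=9: input=3 -> V=0 FIRE
t=10: input=3 -> V=15
t=11: input=4 -> V=0 FIRE

Answer: 1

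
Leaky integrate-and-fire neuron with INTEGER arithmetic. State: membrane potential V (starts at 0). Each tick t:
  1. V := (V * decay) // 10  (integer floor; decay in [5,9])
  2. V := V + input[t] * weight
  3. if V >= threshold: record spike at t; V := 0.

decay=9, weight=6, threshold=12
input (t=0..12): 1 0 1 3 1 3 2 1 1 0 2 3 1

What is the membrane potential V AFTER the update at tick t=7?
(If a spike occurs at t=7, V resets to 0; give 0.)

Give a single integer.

Answer: 6

Derivation:
t=0: input=1 -> V=6
t=1: input=0 -> V=5
t=2: input=1 -> V=10
t=3: input=3 -> V=0 FIRE
t=4: input=1 -> V=6
t=5: input=3 -> V=0 FIRE
t=6: input=2 -> V=0 FIRE
t=7: input=1 -> V=6
t=8: input=1 -> V=11
t=9: input=0 -> V=9
t=10: input=2 -> V=0 FIRE
t=11: input=3 -> V=0 FIRE
t=12: input=1 -> V=6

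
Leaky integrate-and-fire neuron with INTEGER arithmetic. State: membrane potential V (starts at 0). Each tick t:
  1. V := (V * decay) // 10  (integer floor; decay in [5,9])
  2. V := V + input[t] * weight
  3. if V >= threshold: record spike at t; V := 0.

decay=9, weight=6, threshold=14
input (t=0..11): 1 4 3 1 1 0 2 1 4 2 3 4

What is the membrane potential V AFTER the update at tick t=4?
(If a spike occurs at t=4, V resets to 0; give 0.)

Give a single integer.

Answer: 11

Derivation:
t=0: input=1 -> V=6
t=1: input=4 -> V=0 FIRE
t=2: input=3 -> V=0 FIRE
t=3: input=1 -> V=6
t=4: input=1 -> V=11
t=5: input=0 -> V=9
t=6: input=2 -> V=0 FIRE
t=7: input=1 -> V=6
t=8: input=4 -> V=0 FIRE
t=9: input=2 -> V=12
t=10: input=3 -> V=0 FIRE
t=11: input=4 -> V=0 FIRE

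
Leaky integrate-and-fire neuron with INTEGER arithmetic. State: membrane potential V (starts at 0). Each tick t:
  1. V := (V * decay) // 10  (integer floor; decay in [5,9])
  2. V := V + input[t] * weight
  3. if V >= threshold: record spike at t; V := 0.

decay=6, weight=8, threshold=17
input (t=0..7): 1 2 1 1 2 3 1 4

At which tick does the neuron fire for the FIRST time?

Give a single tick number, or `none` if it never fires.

t=0: input=1 -> V=8
t=1: input=2 -> V=0 FIRE
t=2: input=1 -> V=8
t=3: input=1 -> V=12
t=4: input=2 -> V=0 FIRE
t=5: input=3 -> V=0 FIRE
t=6: input=1 -> V=8
t=7: input=4 -> V=0 FIRE

Answer: 1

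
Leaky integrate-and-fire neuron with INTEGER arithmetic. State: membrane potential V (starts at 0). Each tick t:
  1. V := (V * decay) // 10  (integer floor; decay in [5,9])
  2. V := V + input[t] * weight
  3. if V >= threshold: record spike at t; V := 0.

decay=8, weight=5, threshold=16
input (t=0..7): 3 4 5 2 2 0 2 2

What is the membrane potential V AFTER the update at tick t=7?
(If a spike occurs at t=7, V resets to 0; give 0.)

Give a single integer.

t=0: input=3 -> V=15
t=1: input=4 -> V=0 FIRE
t=2: input=5 -> V=0 FIRE
t=3: input=2 -> V=10
t=4: input=2 -> V=0 FIRE
t=5: input=0 -> V=0
t=6: input=2 -> V=10
t=7: input=2 -> V=0 FIRE

Answer: 0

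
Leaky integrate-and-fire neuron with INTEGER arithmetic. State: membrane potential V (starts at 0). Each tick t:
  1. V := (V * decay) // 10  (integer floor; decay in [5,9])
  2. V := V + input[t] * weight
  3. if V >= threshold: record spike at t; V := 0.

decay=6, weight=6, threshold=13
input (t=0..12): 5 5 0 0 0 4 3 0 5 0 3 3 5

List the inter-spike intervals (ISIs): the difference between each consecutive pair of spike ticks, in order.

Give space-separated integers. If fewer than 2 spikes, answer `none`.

Answer: 1 4 1 2 2 1 1

Derivation:
t=0: input=5 -> V=0 FIRE
t=1: input=5 -> V=0 FIRE
t=2: input=0 -> V=0
t=3: input=0 -> V=0
t=4: input=0 -> V=0
t=5: input=4 -> V=0 FIRE
t=6: input=3 -> V=0 FIRE
t=7: input=0 -> V=0
t=8: input=5 -> V=0 FIRE
t=9: input=0 -> V=0
t=10: input=3 -> V=0 FIRE
t=11: input=3 -> V=0 FIRE
t=12: input=5 -> V=0 FIRE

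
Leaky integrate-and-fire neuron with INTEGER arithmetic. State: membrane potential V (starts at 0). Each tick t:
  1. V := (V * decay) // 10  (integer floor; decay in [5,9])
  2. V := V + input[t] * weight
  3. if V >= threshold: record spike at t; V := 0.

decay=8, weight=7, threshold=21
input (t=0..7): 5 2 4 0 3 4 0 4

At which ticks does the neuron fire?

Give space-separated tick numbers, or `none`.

Answer: 0 2 4 5 7

Derivation:
t=0: input=5 -> V=0 FIRE
t=1: input=2 -> V=14
t=2: input=4 -> V=0 FIRE
t=3: input=0 -> V=0
t=4: input=3 -> V=0 FIRE
t=5: input=4 -> V=0 FIRE
t=6: input=0 -> V=0
t=7: input=4 -> V=0 FIRE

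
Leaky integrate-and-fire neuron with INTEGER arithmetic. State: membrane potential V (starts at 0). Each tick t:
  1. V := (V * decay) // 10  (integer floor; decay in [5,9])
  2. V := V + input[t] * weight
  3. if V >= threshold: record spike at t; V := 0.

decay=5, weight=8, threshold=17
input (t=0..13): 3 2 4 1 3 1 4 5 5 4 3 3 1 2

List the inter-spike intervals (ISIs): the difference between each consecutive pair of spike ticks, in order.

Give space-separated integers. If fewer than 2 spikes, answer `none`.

t=0: input=3 -> V=0 FIRE
t=1: input=2 -> V=16
t=2: input=4 -> V=0 FIRE
t=3: input=1 -> V=8
t=4: input=3 -> V=0 FIRE
t=5: input=1 -> V=8
t=6: input=4 -> V=0 FIRE
t=7: input=5 -> V=0 FIRE
t=8: input=5 -> V=0 FIRE
t=9: input=4 -> V=0 FIRE
t=10: input=3 -> V=0 FIRE
t=11: input=3 -> V=0 FIRE
t=12: input=1 -> V=8
t=13: input=2 -> V=0 FIRE

Answer: 2 2 2 1 1 1 1 1 2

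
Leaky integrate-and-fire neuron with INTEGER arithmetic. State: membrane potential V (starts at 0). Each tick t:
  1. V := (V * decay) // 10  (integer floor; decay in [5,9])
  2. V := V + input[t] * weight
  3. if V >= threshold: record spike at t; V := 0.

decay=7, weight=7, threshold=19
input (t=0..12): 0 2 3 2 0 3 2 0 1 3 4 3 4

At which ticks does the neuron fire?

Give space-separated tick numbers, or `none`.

Answer: 2 5 9 10 11 12

Derivation:
t=0: input=0 -> V=0
t=1: input=2 -> V=14
t=2: input=3 -> V=0 FIRE
t=3: input=2 -> V=14
t=4: input=0 -> V=9
t=5: input=3 -> V=0 FIRE
t=6: input=2 -> V=14
t=7: input=0 -> V=9
t=8: input=1 -> V=13
t=9: input=3 -> V=0 FIRE
t=10: input=4 -> V=0 FIRE
t=11: input=3 -> V=0 FIRE
t=12: input=4 -> V=0 FIRE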